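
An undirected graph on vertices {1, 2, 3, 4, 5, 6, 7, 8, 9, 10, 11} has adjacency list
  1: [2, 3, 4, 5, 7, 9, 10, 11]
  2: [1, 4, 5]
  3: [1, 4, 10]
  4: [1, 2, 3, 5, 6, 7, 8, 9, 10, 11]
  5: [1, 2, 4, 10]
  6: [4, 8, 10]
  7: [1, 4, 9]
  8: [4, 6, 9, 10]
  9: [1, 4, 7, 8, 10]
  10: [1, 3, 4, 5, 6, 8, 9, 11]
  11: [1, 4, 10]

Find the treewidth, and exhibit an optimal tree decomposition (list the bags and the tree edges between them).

Treewidth 3.
Bags: B1 = {1, 4, 9, 10}  B2 = {1, 3, 4, 10}  B3 = {1, 4, 7, 9}  B4 = {1, 4, 5, 10}  B5 = {4, 8, 9, 10}  B6 = {1, 2, 4, 5}  B7 = {4, 6, 8, 10}  B8 = {1, 4, 10, 11}
Tree: B1–B2, B1–B3, B1–B4, B1–B5, B4–B6, B5–B7, B1–B8

Every bag has size at most 4, so the width is 4 − 1 = 3 and tw(G) ≤ 3. For the lower bound, the 4 vertices {4, 8, 9, 10} are pairwise adjacent, and any tree decomposition puts a clique entirely inside one bag — forcing width ≥ 3. Therefore the treewidth is 3.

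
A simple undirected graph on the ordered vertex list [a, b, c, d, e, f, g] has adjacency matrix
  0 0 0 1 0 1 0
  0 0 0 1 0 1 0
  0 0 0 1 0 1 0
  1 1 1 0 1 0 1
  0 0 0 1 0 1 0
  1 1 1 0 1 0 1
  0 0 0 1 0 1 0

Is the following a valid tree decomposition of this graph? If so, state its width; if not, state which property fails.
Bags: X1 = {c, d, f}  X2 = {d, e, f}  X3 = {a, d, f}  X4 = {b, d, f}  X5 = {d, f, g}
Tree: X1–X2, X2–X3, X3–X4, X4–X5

Yes; width 2.

Checking the three conditions: (i) the bags cover all of {a, b, c, d, e, f, g}; (ii) for each edge, some bag contains both endpoints; (iii) the bags containing any fixed vertex form a subtree. All hold, so the decomposition is valid with width 3 − 1 = 2.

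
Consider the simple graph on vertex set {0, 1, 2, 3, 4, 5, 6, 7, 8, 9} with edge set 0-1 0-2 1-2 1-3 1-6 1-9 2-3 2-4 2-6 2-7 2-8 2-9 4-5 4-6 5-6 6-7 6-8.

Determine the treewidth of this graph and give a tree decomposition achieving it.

Each bag holds 3 vertices, so the decomposition has width 2, which upper-bounds the treewidth. On the other hand G contains the 3-clique {2, 6, 8}. A clique must lie in a single bag of any decomposition, so no decomposition can have width below 2. The upper and lower bounds meet at 2, so that is the treewidth.

Treewidth 2.
One such decomposition:
Bags: B1 = {2, 4, 6}  B2 = {1, 2, 6}  B3 = {1, 2, 3}  B4 = {2, 6, 7}  B5 = {0, 1, 2}  B6 = {4, 5, 6}  B7 = {2, 6, 8}  B8 = {1, 2, 9}
Tree: B1–B2, B2–B3, B2–B4, B3–B5, B1–B6, B1–B7, B3–B8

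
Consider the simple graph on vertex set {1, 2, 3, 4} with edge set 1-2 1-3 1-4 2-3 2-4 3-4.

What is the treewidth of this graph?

3

A width-3 tree decomposition is:
Bags: B1 = {1, 2, 3, 4}
Tree: (single bag)
With just one bag of size 4, the width is 4 − 1 = 3, so tw(G) ≤ 3. On the other hand G contains the 4-clique {1, 2, 3, 4}. A clique must lie in a single bag of any decomposition, so no decomposition can have width below 3. Combining the bounds, tw(G) = 3.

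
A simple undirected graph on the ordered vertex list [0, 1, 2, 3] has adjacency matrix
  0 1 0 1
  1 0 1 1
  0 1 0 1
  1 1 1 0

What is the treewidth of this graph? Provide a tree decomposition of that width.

Treewidth 2.
Bags: B1 = {1, 2, 3}  B2 = {0, 1, 3}
Tree: B1–B2

Every bag has size at most 3, so the width is 3 − 1 = 2 and tw(G) ≤ 2. Conversely, {0, 1, 3} is a clique of size 3, and the vertices of any clique must share a bag in every tree decomposition; so some bag has ≥ 3 vertices and tw(G) ≥ 2. Therefore the treewidth is 2.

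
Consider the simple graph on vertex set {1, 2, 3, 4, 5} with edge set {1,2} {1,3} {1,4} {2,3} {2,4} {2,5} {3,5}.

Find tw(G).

A width-2 tree decomposition is:
Bags: B1 = {1, 2, 3}  B2 = {1, 2, 4}  B3 = {2, 3, 5}
Tree: B1–B2, B1–B3
The largest bag has 3 vertices, giving width 2; this decomposition certifies tw(G) ≤ 2. Conversely, {1, 2, 3} is a clique of size 3, and the vertices of any clique must share a bag in every tree decomposition; so some bag has ≥ 3 vertices and tw(G) ≥ 2. Hence tw(G) = 2 exactly.

2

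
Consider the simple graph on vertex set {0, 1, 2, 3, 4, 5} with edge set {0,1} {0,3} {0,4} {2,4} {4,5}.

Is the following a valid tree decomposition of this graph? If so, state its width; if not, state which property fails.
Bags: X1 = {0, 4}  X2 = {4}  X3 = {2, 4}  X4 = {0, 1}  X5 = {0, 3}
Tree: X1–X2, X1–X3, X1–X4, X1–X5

A tree decomposition must satisfy three properties: every vertex lies in some bag; for every edge, both endpoints lie together in some bag; and for every vertex, the bags containing it form a connected subtree. Here vertex 5 appears in no bag, so the decomposition is invalid.

No — vertex 5 appears in no bag.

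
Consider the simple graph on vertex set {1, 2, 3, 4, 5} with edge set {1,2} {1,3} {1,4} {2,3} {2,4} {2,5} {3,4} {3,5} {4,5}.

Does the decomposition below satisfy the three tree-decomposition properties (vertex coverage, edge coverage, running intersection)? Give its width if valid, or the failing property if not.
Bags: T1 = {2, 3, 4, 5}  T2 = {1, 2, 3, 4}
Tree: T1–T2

Yes; width 3.

Every vertex of G appears in some bag (union = {1, 2, 3, 4, 5}); every edge is covered by a bag; and for each vertex v the set of bags containing v is connected in the bag tree. The decomposition is therefore valid. The largest bag has 4 vertices, so the width is 3.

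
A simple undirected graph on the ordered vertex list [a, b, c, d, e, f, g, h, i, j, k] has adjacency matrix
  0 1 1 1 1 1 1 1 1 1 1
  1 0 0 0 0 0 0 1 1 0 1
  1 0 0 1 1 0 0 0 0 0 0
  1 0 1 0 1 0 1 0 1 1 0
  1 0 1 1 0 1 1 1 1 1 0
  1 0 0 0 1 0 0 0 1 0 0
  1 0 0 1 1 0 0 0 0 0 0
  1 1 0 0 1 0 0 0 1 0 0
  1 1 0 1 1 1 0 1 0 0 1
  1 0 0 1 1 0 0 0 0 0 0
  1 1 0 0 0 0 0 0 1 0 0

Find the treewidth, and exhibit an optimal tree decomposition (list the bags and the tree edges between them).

The largest bag has 4 vertices, giving width 3; this decomposition certifies tw(G) ≤ 3. Conversely, {a, d, e, g} is a clique of size 4, and the vertices of any clique must share a bag in every tree decomposition; so some bag has ≥ 4 vertices and tw(G) ≥ 3. Hence tw(G) = 3 exactly.

Treewidth 3.
One such decomposition:
Bags: B1 = {a, c, d, e}  B2 = {a, d, e, i}  B3 = {a, e, h, i}  B4 = {a, d, e, j}  B5 = {a, b, h, i}  B6 = {a, d, e, g}  B7 = {a, b, i, k}  B8 = {a, e, f, i}
Tree: B1–B2, B2–B3, B2–B4, B3–B5, B1–B6, B5–B7, B2–B8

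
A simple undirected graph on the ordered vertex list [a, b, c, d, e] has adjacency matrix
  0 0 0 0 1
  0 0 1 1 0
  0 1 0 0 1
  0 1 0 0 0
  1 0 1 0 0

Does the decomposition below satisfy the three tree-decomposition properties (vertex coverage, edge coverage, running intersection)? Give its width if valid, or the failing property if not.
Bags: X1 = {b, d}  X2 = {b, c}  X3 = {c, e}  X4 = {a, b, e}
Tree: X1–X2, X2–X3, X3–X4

No — bags containing vertex b are not connected in the tree.

A tree decomposition must satisfy three properties: every vertex lies in some bag; for every edge, both endpoints lie together in some bag; and for every vertex, the bags containing it form a connected subtree. Here bags containing vertex b are not connected in the tree, so the decomposition is invalid.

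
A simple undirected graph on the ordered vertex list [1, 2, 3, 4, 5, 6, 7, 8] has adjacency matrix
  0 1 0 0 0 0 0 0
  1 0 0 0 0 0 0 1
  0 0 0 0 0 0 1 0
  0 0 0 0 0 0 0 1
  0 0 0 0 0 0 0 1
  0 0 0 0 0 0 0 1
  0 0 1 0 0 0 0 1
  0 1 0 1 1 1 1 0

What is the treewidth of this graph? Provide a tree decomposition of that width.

Treewidth 1.
Bags: B1 = {4, 8}  B2 = {2, 8}  B3 = {7, 8}  B4 = {3, 7}  B5 = {1, 2}  B6 = {6, 8}  B7 = {5, 8}
Tree: B1–B2, B2–B3, B3–B4, B2–B5, B2–B6, B2–B7

Each bag holds 2 vertices, so the decomposition has width 1, which upper-bounds the treewidth. Any graph with an edge has treewidth ≥ 1, and G has the edge 8–4. Hence tw(G) = 1 exactly.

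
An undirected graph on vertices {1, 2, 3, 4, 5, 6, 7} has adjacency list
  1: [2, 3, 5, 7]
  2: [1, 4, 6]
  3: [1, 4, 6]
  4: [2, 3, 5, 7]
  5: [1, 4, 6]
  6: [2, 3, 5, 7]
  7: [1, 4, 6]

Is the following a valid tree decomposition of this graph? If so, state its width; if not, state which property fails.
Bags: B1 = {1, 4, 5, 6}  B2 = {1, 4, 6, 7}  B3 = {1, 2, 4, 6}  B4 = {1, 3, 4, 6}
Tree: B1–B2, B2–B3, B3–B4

Checking the three conditions: (i) the bags cover all of {1, 2, 3, 4, 5, 6, 7}; (ii) for each edge, some bag contains both endpoints; (iii) the bags containing any fixed vertex form a subtree. All hold, so the decomposition is valid with width 4 − 1 = 3.

Yes; width 3.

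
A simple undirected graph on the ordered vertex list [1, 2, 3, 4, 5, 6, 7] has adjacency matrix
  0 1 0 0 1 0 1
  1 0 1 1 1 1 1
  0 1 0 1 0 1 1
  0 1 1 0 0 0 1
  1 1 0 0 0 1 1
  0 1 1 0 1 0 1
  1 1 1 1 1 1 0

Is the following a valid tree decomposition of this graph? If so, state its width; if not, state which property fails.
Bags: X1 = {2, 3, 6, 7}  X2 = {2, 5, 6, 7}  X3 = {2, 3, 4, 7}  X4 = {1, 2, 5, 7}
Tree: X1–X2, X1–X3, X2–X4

Yes; width 3.

Vertex coverage: the bags together contain {1, 2, 3, 4, 5, 6, 7}, the full vertex set. Edge coverage: each edge of G has both endpoints in at least one bag. Running intersection: for every vertex, the bags containing it form a connected subtree. All three properties hold, so this is a valid tree decomposition of width max|bag| − 1 = 3, and hence tw(G) ≤ 3.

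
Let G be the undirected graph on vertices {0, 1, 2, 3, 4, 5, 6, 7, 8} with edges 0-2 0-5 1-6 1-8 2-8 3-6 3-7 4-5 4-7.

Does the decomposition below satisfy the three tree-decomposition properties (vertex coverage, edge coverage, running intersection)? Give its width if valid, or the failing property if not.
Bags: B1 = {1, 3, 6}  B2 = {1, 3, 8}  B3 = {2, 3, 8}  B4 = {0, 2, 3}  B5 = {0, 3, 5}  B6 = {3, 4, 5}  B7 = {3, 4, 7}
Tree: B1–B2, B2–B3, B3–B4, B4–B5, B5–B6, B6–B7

Yes; width 2.

Checking the three conditions: (i) the bags cover all of {0, 1, 2, 3, 4, 5, 6, 7, 8}; (ii) for each edge, some bag contains both endpoints; (iii) the bags containing any fixed vertex form a subtree. All hold, so the decomposition is valid with width 3 − 1 = 2.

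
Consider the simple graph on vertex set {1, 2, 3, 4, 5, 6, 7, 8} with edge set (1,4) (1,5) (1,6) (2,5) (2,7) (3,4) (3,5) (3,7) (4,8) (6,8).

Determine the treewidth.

A width-2 tree decomposition is:
Bags: B1 = {1, 6, 8}  B2 = {1, 4, 8}  B3 = {1, 4, 5}  B4 = {3, 4, 5}  B5 = {2, 3, 5}  B6 = {2, 3, 7}
Tree: B1–B2, B2–B3, B3–B4, B4–B5, B5–B6
Each bag holds 3 vertices, so the decomposition has width 2, which upper-bounds the treewidth. The edges 6–8–4–1–6 form a cycle, so G is not a tree and its treewidth is at least 2. Therefore the treewidth is 2.

2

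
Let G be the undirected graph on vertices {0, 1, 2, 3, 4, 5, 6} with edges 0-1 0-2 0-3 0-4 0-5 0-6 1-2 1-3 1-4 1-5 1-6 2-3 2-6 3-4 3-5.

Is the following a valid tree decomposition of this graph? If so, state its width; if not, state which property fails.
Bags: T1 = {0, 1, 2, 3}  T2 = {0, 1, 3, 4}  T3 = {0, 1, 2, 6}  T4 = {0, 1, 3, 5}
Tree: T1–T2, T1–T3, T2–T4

Yes; width 3.

Vertex coverage: the bags together contain {0, 1, 2, 3, 4, 5, 6}, the full vertex set. Edge coverage: each edge of G has both endpoints in at least one bag. Running intersection: for every vertex, the bags containing it form a connected subtree. All three properties hold, so this is a valid tree decomposition of width max|bag| − 1 = 3, and hence tw(G) ≤ 3.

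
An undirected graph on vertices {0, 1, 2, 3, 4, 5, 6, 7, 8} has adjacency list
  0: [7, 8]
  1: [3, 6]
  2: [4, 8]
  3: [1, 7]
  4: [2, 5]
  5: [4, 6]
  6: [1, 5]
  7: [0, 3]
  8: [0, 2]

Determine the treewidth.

A width-2 tree decomposition is:
Bags: B1 = {1, 3, 6}  B2 = {3, 6, 7}  B3 = {0, 6, 7}  B4 = {0, 6, 8}  B5 = {2, 6, 8}  B6 = {2, 4, 6}  B7 = {4, 5, 6}
Tree: B1–B2, B2–B3, B3–B4, B4–B5, B5–B6, B6–B7
Every bag has size at most 3, so the width is 3 − 1 = 2 and tw(G) ≤ 2. For the lower bound, G contains the cycle 6–1–3–7–0–8–2–4–5–6, so G is not a forest; only forests have treewidth ≤ 1, hence tw(G) ≥ 2. The upper and lower bounds meet at 2, so that is the treewidth.

2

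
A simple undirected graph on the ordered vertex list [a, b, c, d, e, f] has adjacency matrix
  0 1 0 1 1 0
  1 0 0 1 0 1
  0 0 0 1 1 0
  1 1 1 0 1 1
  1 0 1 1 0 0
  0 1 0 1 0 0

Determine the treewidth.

2

A width-2 tree decomposition is:
Bags: B1 = {a, d, e}  B2 = {a, b, d}  B3 = {c, d, e}  B4 = {b, d, f}
Tree: B1–B2, B1–B3, B2–B4
Each bag holds 3 vertices, so the decomposition has width 2, which upper-bounds the treewidth. Conversely, {c, d, e} is a clique of size 3, and the vertices of any clique must share a bag in every tree decomposition; so some bag has ≥ 3 vertices and tw(G) ≥ 2. The upper and lower bounds meet at 2, so that is the treewidth.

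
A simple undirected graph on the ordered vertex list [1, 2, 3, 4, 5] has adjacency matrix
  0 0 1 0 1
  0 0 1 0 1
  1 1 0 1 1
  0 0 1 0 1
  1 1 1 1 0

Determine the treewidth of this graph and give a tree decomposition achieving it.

Every bag has size at most 3, so the width is 3 − 1 = 2 and tw(G) ≤ 2. For the lower bound, the 3 vertices {1, 3, 5} are pairwise adjacent, and any tree decomposition puts a clique entirely inside one bag — forcing width ≥ 2. Therefore the treewidth is 2.

Treewidth 2.
Bags: B1 = {2, 3, 5}  B2 = {3, 4, 5}  B3 = {1, 3, 5}
Tree: B1–B2, B2–B3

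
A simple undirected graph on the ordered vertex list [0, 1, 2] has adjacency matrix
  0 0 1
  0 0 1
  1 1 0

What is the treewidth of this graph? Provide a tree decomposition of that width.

Treewidth 1.
Bags: B1 = {0, 2}  B2 = {1, 2}
Tree: B1–B2

Every bag has size at most 2, so the width is 2 − 1 = 1 and tw(G) ≤ 1. G has an edge, so its treewidth is at least 1. The upper and lower bounds meet at 1, so that is the treewidth.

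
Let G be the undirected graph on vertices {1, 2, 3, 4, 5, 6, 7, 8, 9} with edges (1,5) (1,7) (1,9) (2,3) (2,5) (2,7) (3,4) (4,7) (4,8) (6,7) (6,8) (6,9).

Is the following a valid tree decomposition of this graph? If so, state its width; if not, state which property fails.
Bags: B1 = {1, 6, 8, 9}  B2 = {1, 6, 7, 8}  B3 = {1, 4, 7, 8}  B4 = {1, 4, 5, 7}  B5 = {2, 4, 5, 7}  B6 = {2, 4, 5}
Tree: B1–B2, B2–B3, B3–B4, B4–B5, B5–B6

A tree decomposition must satisfy three properties: every vertex lies in some bag; for every edge, both endpoints lie together in some bag; and for every vertex, the bags containing it form a connected subtree. Here vertex 3 appears in no bag, so the decomposition is invalid.

No — vertex 3 appears in no bag.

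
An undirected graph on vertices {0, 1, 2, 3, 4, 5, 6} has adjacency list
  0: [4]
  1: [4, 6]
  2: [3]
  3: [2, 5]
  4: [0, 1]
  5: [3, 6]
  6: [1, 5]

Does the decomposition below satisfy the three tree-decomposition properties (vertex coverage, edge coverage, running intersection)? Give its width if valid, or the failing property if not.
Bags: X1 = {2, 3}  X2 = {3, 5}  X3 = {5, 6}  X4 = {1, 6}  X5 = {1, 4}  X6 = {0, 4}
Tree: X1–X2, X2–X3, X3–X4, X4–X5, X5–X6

Yes; width 1.

Checking the three conditions: (i) the bags cover all of {0, 1, 2, 3, 4, 5, 6}; (ii) for each edge, some bag contains both endpoints; (iii) the bags containing any fixed vertex form a subtree. All hold, so the decomposition is valid with width 2 − 1 = 1.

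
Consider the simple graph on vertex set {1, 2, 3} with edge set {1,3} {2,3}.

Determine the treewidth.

1

A width-1 tree decomposition is:
Bags: B1 = {2, 3}  B2 = {1, 3}
Tree: B1–B2
The largest bag has 2 vertices, giving width 1; this decomposition certifies tw(G) ≤ 1. Since G has at least one edge (e.g. 2–3), it is not an edgeless graph, so tw(G) ≥ 1. Therefore the treewidth is 1.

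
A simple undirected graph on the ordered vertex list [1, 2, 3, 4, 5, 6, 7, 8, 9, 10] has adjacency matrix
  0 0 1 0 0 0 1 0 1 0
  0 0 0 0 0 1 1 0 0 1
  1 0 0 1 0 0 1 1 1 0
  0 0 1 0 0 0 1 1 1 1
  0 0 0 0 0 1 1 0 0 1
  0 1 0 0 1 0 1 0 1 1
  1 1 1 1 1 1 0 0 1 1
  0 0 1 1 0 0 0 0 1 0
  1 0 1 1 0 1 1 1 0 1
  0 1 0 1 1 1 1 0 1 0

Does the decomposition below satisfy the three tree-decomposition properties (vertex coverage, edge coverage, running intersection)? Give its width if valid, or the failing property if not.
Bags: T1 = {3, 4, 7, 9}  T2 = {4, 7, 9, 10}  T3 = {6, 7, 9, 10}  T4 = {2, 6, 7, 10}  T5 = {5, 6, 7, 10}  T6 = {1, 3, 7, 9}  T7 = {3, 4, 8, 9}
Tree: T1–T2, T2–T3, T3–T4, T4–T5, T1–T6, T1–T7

Every vertex of G appears in some bag (union = {1, 2, 3, 4, 5, 6, 7, 8, 9, 10}); every edge is covered by a bag; and for each vertex v the set of bags containing v is connected in the bag tree. The decomposition is therefore valid. The largest bag has 4 vertices, so the width is 3.

Yes; width 3.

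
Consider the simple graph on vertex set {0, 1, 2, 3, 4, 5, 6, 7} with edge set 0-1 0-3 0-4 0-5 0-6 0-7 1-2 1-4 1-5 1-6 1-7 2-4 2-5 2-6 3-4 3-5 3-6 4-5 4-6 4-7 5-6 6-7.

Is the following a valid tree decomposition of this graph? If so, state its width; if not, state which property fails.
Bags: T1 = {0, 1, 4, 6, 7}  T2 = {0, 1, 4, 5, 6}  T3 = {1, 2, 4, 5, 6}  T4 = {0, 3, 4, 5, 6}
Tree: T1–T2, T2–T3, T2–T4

Every vertex of G appears in some bag (union = {0, 1, 2, 3, 4, 5, 6, 7}); every edge is covered by a bag; and for each vertex v the set of bags containing v is connected in the bag tree. The decomposition is therefore valid. The largest bag has 5 vertices, so the width is 4.

Yes; width 4.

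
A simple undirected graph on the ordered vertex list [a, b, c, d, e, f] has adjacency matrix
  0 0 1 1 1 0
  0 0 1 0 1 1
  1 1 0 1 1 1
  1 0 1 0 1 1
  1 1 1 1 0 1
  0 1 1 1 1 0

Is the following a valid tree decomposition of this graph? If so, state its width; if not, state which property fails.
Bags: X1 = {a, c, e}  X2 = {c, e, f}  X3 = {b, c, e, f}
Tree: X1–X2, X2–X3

A tree decomposition must satisfy three properties: every vertex lies in some bag; for every edge, both endpoints lie together in some bag; and for every vertex, the bags containing it form a connected subtree. Here vertex d appears in no bag, so the decomposition is invalid.

No — vertex d appears in no bag.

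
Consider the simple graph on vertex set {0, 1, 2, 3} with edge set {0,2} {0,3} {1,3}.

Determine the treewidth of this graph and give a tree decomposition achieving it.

Treewidth 1.
Bags: B1 = {0, 2}  B2 = {0, 3}  B3 = {1, 3}
Tree: B1–B2, B2–B3

Every bag has size at most 2, so the width is 2 − 1 = 1 and tw(G) ≤ 1. Since G has at least one edge (e.g. 2–0), it is not an edgeless graph, so tw(G) ≥ 1. Hence tw(G) = 1 exactly.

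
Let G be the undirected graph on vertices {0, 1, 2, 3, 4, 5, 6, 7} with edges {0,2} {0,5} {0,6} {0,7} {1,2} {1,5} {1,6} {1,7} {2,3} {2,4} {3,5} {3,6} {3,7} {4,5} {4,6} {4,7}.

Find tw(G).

A width-4 tree decomposition is:
Bags: B1 = {0, 2, 5, 6, 7}  B2 = {2, 3, 5, 6, 7}  B3 = {2, 4, 5, 6, 7}  B4 = {1, 2, 5, 6, 7}
Tree: B1–B2, B2–B3, B3–B4
The largest bag has 5 vertices, giving width 4; this decomposition certifies tw(G) ≤ 4. For the lower bound: the 5 vertex sets {0,7}, {3,5}, {4,6}, {2}, {1} are disjoint, each induces a connected subgraph, and every pair is joined by at least one edge of G. Contracting each set to a single vertex therefore yields K_{5} as a minor, and since treewidth is minor-monotone, tw(G) ≥ tw(K_{5}) = 4. Combining the bounds, tw(G) = 4.

4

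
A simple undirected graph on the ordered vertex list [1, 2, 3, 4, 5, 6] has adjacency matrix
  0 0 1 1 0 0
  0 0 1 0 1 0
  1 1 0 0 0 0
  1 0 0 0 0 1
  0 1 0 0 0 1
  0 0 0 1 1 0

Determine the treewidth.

A width-2 tree decomposition is:
Bags: B1 = {1, 4, 6}  B2 = {1, 5, 6}  B3 = {1, 2, 5}  B4 = {1, 2, 3}
Tree: B1–B2, B2–B3, B3–B4
Each bag holds 3 vertices, so the decomposition has width 2, which upper-bounds the treewidth. For the lower bound, G contains the cycle 1–4–6–5–2–3–1, so G is not a forest; only forests have treewidth ≤ 1, hence tw(G) ≥ 2. Hence tw(G) = 2 exactly.

2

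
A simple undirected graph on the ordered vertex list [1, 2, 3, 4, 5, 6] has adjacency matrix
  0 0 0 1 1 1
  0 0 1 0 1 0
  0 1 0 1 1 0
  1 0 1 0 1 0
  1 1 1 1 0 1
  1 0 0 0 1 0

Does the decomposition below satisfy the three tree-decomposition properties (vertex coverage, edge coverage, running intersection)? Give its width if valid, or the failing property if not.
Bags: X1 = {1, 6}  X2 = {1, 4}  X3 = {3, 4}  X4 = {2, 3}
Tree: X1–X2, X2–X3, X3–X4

A tree decomposition must satisfy three properties: every vertex lies in some bag; for every edge, both endpoints lie together in some bag; and for every vertex, the bags containing it form a connected subtree. Here vertex 5 appears in no bag, so the decomposition is invalid.

No — vertex 5 appears in no bag.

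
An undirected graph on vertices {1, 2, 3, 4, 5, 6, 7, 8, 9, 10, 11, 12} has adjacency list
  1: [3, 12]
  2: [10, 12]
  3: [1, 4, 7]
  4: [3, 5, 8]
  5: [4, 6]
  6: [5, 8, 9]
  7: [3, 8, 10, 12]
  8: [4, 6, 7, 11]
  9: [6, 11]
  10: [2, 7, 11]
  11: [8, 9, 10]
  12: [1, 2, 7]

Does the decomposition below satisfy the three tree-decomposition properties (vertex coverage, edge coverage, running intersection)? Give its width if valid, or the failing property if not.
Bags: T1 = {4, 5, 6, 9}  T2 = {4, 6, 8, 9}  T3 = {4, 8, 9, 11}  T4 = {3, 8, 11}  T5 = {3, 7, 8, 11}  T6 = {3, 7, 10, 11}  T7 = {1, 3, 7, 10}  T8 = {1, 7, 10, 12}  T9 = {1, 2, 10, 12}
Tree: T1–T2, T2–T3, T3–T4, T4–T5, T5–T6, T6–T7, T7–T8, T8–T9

No — edge (4,3) lies in no bag.

A tree decomposition must satisfy three properties: every vertex lies in some bag; for every edge, both endpoints lie together in some bag; and for every vertex, the bags containing it form a connected subtree. Here edge (4,3) lies in no bag, so the decomposition is invalid.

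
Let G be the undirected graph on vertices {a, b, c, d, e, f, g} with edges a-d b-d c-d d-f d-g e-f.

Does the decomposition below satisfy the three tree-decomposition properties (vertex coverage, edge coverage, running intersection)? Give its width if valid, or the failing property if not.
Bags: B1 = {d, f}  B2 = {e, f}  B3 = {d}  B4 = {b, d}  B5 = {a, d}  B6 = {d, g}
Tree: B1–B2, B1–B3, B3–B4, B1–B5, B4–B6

No — vertex c appears in no bag.

A tree decomposition must satisfy three properties: every vertex lies in some bag; for every edge, both endpoints lie together in some bag; and for every vertex, the bags containing it form a connected subtree. Here vertex c appears in no bag, so the decomposition is invalid.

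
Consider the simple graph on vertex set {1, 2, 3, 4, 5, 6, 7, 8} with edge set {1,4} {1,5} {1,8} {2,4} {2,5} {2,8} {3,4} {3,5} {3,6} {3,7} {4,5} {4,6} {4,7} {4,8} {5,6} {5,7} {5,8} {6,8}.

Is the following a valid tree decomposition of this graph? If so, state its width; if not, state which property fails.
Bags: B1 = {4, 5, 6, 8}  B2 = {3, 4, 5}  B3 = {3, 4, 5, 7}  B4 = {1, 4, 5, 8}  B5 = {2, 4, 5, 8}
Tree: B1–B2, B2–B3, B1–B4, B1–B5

A tree decomposition must satisfy three properties: every vertex lies in some bag; for every edge, both endpoints lie together in some bag; and for every vertex, the bags containing it form a connected subtree. Here edge (6,3) lies in no bag, so the decomposition is invalid.

No — edge (6,3) lies in no bag.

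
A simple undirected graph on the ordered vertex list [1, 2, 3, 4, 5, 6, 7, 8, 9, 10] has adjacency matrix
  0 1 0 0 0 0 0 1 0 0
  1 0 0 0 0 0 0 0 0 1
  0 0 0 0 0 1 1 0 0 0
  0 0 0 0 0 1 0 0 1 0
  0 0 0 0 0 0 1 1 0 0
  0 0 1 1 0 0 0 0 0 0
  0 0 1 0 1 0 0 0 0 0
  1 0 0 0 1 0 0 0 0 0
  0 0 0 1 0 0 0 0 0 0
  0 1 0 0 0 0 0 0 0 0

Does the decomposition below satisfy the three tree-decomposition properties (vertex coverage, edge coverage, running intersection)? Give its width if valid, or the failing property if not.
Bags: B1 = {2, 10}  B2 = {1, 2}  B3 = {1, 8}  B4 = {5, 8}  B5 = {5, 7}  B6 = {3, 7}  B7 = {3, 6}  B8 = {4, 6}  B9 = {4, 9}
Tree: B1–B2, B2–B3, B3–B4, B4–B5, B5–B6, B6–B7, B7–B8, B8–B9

Yes; width 1.

Vertex coverage: the bags together contain {1, 2, 3, 4, 5, 6, 7, 8, 9, 10}, the full vertex set. Edge coverage: each edge of G has both endpoints in at least one bag. Running intersection: for every vertex, the bags containing it form a connected subtree. All three properties hold, so this is a valid tree decomposition of width max|bag| − 1 = 1, and hence tw(G) ≤ 1.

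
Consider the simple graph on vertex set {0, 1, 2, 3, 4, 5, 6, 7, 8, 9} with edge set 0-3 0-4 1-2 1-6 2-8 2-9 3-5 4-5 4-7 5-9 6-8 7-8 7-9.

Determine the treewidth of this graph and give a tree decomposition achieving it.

Treewidth 2.
One optimal decomposition is:
Bags: B1 = {1, 2, 6}  B2 = {2, 6, 8}  B3 = {2, 8, 9}  B4 = {7, 8, 9}  B5 = {5, 7, 9}  B6 = {4, 5, 7}  B7 = {3, 4, 5}  B8 = {0, 3, 4}
Tree: B1–B2, B2–B3, B3–B4, B4–B5, B5–B6, B6–B7, B7–B8

Each bag holds 3 vertices, so the decomposition has width 2, which upper-bounds the treewidth. Since 1–6–8–2–1 is a cycle in G, G is not acyclic. Forests are exactly the graphs of treewidth ≤ 1, so tw(G) ≥ 2. Combining the bounds, tw(G) = 2.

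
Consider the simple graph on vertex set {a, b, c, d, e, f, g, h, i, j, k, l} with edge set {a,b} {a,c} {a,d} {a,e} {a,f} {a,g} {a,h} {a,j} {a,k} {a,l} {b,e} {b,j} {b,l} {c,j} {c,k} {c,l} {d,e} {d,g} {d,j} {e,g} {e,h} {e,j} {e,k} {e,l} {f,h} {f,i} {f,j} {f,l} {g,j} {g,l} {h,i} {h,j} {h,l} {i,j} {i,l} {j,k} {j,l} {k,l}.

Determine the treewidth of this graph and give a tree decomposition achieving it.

Every bag has size at most 5, so the width is 5 − 1 = 4 and tw(G) ≤ 4. For the lower bound, the 5 vertices {a, d, e, g, j} are pairwise adjacent, and any tree decomposition puts a clique entirely inside one bag — forcing width ≥ 4. Therefore the treewidth is 4.

Treewidth 4.
Bags: B1 = {a, f, h, j, l}  B2 = {a, e, h, j, l}  B3 = {a, e, j, k, l}  B4 = {a, b, e, j, l}  B5 = {f, h, i, j, l}  B6 = {a, e, g, j, l}  B7 = {a, d, e, g, j}  B8 = {a, c, j, k, l}
Tree: B1–B2, B2–B3, B2–B4, B1–B5, B4–B6, B6–B7, B3–B8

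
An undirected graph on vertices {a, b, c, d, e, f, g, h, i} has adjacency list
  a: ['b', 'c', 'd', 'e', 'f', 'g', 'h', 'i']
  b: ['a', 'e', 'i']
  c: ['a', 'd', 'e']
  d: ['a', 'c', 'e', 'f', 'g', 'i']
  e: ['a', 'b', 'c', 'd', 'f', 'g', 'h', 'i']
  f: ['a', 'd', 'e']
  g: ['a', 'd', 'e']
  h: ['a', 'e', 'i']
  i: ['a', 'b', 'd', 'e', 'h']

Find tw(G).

3

A width-3 tree decomposition is:
Bags: B1 = {a, d, e, i}  B2 = {a, d, e, g}  B3 = {a, b, e, i}  B4 = {a, e, h, i}  B5 = {a, c, d, e}  B6 = {a, d, e, f}
Tree: B1–B2, B1–B3, B1–B4, B2–B5, B1–B6
The largest bag has 4 vertices, giving width 3; this decomposition certifies tw(G) ≤ 3. On the other hand G contains the 4-clique {a, d, e, g}. A clique must lie in a single bag of any decomposition, so no decomposition can have width below 3. Combining the bounds, tw(G) = 3.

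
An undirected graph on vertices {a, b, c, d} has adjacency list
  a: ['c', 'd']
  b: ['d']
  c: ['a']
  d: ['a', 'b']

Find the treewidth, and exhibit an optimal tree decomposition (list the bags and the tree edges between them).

Treewidth 1.
Bags: B1 = {b, d}  B2 = {a, d}  B3 = {a, c}
Tree: B1–B2, B2–B3

Each bag holds 2 vertices, so the decomposition has width 1, which upper-bounds the treewidth. Any graph with an edge has treewidth ≥ 1, and G has the edge b–d. Hence tw(G) = 1 exactly.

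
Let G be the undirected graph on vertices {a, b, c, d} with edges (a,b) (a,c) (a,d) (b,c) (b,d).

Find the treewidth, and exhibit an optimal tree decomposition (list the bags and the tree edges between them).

Every bag has size at most 3, so the width is 3 − 1 = 2 and tw(G) ≤ 2. Conversely, {a, b, d} is a clique of size 3, and the vertices of any clique must share a bag in every tree decomposition; so some bag has ≥ 3 vertices and tw(G) ≥ 2. Hence tw(G) = 2 exactly.

Treewidth 2.
Bags: B1 = {a, b, c}  B2 = {a, b, d}
Tree: B1–B2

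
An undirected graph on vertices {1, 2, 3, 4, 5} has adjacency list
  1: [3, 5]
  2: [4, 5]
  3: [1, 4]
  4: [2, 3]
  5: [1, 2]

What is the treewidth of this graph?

2

A width-2 tree decomposition is:
Bags: B1 = {2, 3, 4}  B2 = {2, 3, 5}  B3 = {1, 3, 5}
Tree: B1–B2, B2–B3
The largest bag has 3 vertices, giving width 2; this decomposition certifies tw(G) ≤ 2. For the lower bound, G contains the cycle 3–4–2–5–1–3, so G is not a forest; only forests have treewidth ≤ 1, hence tw(G) ≥ 2. Hence tw(G) = 2 exactly.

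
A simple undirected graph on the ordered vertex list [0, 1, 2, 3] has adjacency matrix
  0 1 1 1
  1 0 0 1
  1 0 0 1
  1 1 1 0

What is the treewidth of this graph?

2

A width-2 tree decomposition is:
Bags: B1 = {0, 1, 3}  B2 = {0, 2, 3}
Tree: B1–B2
Every bag has size at most 3, so the width is 3 − 1 = 2 and tw(G) ≤ 2. For the lower bound, the 3 vertices {0, 1, 3} are pairwise adjacent, and any tree decomposition puts a clique entirely inside one bag — forcing width ≥ 2. Combining the bounds, tw(G) = 2.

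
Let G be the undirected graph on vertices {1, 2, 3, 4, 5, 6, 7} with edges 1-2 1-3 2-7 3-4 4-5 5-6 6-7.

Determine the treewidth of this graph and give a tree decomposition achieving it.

Treewidth 2.
One optimal decomposition is:
Bags: B1 = {5, 6, 7}  B2 = {2, 5, 7}  B3 = {1, 2, 5}  B4 = {1, 3, 5}  B5 = {3, 4, 5}
Tree: B1–B2, B2–B3, B3–B4, B4–B5

The largest bag has 3 vertices, giving width 2; this decomposition certifies tw(G) ≤ 2. The edges 5–6–7–2–1–3–4–5 form a cycle, so G is not a tree and its treewidth is at least 2. Therefore the treewidth is 2.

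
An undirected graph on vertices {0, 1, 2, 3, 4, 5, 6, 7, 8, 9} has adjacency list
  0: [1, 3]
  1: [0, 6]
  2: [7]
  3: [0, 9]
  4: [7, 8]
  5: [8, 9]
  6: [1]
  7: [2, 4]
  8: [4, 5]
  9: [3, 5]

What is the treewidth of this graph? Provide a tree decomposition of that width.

Treewidth 1.
One such decomposition:
Bags: B1 = {1, 6}  B2 = {0, 1}  B3 = {0, 3}  B4 = {3, 9}  B5 = {5, 9}  B6 = {5, 8}  B7 = {4, 8}  B8 = {4, 7}  B9 = {2, 7}
Tree: B1–B2, B2–B3, B3–B4, B4–B5, B5–B6, B6–B7, B7–B8, B8–B9

Each bag holds 2 vertices, so the decomposition has width 1, which upper-bounds the treewidth. Any graph with an edge has treewidth ≥ 1, and G has the edge 6–1. Combining the bounds, tw(G) = 1.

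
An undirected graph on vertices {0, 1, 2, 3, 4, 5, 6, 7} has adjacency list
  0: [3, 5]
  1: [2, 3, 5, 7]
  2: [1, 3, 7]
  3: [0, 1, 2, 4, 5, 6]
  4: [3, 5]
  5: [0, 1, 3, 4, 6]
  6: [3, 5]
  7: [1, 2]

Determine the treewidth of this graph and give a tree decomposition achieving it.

Treewidth 2.
Bags: B1 = {0, 3, 5}  B2 = {1, 3, 5}  B3 = {3, 5, 6}  B4 = {3, 4, 5}  B5 = {1, 2, 3}  B6 = {1, 2, 7}
Tree: B1–B2, B1–B3, B1–B4, B2–B5, B5–B6

Each bag holds 3 vertices, so the decomposition has width 2, which upper-bounds the treewidth. On the other hand G contains the 3-clique {1, 2, 3}. A clique must lie in a single bag of any decomposition, so no decomposition can have width below 2. Combining the bounds, tw(G) = 2.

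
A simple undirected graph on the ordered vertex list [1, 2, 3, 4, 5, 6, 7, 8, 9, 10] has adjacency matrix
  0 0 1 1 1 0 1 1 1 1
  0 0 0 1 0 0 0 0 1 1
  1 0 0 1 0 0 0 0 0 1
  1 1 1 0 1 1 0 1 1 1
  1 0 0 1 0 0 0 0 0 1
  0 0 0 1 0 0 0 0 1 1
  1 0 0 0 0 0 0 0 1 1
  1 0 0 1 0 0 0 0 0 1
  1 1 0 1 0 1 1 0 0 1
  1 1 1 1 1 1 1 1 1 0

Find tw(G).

A width-3 tree decomposition is:
Bags: B1 = {1, 4, 9, 10}  B2 = {2, 4, 9, 10}  B3 = {4, 6, 9, 10}  B4 = {1, 4, 5, 10}  B5 = {1, 4, 8, 10}  B6 = {1, 3, 4, 10}  B7 = {1, 7, 9, 10}
Tree: B1–B2, B2–B3, B1–B4, B1–B5, B4–B6, B1–B7
Every bag has size at most 4, so the width is 4 − 1 = 3 and tw(G) ≤ 3. Conversely, {1, 4, 8, 10} is a clique of size 4, and the vertices of any clique must share a bag in every tree decomposition; so some bag has ≥ 4 vertices and tw(G) ≥ 3. Hence tw(G) = 3 exactly.

3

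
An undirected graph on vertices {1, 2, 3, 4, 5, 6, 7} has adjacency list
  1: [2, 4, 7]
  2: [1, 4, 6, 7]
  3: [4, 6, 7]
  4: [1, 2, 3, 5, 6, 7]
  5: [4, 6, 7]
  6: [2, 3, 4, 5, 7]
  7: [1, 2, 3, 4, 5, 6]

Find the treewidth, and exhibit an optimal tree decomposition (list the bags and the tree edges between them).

Treewidth 3.
One optimal decomposition is:
Bags: B1 = {4, 5, 6, 7}  B2 = {3, 4, 6, 7}  B3 = {2, 4, 6, 7}  B4 = {1, 2, 4, 7}
Tree: B1–B2, B2–B3, B3–B4

Each bag holds 4 vertices, so the decomposition has width 3, which upper-bounds the treewidth. Conversely, {1, 2, 4, 7} is a clique of size 4, and the vertices of any clique must share a bag in every tree decomposition; so some bag has ≥ 4 vertices and tw(G) ≥ 3. Therefore the treewidth is 3.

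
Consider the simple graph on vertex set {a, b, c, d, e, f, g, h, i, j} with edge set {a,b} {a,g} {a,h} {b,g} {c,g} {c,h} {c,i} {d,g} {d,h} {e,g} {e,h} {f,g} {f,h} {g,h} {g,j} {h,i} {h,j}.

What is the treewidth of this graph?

A width-2 tree decomposition is:
Bags: B1 = {a, g, h}  B2 = {a, b, g}  B3 = {f, g, h}  B4 = {d, g, h}  B5 = {c, g, h}  B6 = {c, h, i}  B7 = {e, g, h}  B8 = {g, h, j}
Tree: B1–B2, B1–B3, B1–B4, B3–B5, B5–B6, B5–B7, B7–B8
Every bag has size at most 3, so the width is 3 − 1 = 2 and tw(G) ≤ 2. On the other hand G contains the 3-clique {d, g, h}. A clique must lie in a single bag of any decomposition, so no decomposition can have width below 2. The upper and lower bounds meet at 2, so that is the treewidth.

2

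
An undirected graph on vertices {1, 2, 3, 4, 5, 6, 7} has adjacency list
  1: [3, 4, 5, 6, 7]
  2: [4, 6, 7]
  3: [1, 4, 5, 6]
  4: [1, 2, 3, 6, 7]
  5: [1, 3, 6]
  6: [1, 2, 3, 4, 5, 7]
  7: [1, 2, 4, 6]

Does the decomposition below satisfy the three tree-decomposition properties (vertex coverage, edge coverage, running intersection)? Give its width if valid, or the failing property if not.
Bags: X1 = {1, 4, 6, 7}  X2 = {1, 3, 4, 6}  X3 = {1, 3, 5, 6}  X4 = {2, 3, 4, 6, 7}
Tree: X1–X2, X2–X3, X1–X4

No — bags containing vertex 3 are not connected in the tree.

A tree decomposition must satisfy three properties: every vertex lies in some bag; for every edge, both endpoints lie together in some bag; and for every vertex, the bags containing it form a connected subtree. Here bags containing vertex 3 are not connected in the tree, so the decomposition is invalid.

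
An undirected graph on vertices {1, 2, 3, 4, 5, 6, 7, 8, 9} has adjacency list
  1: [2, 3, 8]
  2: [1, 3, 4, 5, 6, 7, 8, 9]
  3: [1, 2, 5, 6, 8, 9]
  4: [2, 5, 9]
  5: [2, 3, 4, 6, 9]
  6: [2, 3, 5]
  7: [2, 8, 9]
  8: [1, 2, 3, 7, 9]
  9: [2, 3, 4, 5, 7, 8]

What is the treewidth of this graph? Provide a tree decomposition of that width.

Treewidth 3.
Bags: B1 = {2, 3, 8, 9}  B2 = {2, 3, 5, 9}  B3 = {2, 4, 5, 9}  B4 = {2, 7, 8, 9}  B5 = {2, 3, 5, 6}  B6 = {1, 2, 3, 8}
Tree: B1–B2, B2–B3, B1–B4, B2–B5, B1–B6

Each bag holds 4 vertices, so the decomposition has width 3, which upper-bounds the treewidth. On the other hand G contains the 4-clique {1, 2, 3, 8}. A clique must lie in a single bag of any decomposition, so no decomposition can have width below 3. The upper and lower bounds meet at 3, so that is the treewidth.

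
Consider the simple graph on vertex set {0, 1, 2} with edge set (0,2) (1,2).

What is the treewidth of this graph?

A width-1 tree decomposition is:
Bags: B1 = {1, 2}  B2 = {0, 2}
Tree: B1–B2
Each bag holds 2 vertices, so the decomposition has width 1, which upper-bounds the treewidth. Any graph with an edge has treewidth ≥ 1, and G has the edge 1–2. Combining the bounds, tw(G) = 1.

1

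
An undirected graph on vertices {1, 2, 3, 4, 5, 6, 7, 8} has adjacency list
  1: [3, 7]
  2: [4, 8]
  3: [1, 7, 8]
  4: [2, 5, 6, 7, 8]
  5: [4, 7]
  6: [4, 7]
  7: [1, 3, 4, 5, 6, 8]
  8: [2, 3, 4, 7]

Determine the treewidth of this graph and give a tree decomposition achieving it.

The largest bag has 3 vertices, giving width 2; this decomposition certifies tw(G) ≤ 2. On the other hand G contains the 3-clique {2, 4, 8}. A clique must lie in a single bag of any decomposition, so no decomposition can have width below 2. Hence tw(G) = 2 exactly.

Treewidth 2.
Bags: B1 = {4, 7, 8}  B2 = {3, 7, 8}  B3 = {4, 5, 7}  B4 = {4, 6, 7}  B5 = {2, 4, 8}  B6 = {1, 3, 7}
Tree: B1–B2, B1–B3, B1–B4, B1–B5, B2–B6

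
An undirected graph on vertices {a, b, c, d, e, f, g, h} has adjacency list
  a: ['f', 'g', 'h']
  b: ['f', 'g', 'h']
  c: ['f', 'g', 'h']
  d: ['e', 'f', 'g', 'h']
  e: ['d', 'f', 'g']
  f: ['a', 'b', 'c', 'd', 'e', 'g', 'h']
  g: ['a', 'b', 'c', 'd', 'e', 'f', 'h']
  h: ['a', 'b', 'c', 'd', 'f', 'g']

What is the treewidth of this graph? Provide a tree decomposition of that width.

Treewidth 3.
Bags: B1 = {c, f, g, h}  B2 = {d, f, g, h}  B3 = {b, f, g, h}  B4 = {d, e, f, g}  B5 = {a, f, g, h}
Tree: B1–B2, B1–B3, B2–B4, B2–B5

The largest bag has 4 vertices, giving width 3; this decomposition certifies tw(G) ≤ 3. Conversely, {d, e, f, g} is a clique of size 4, and the vertices of any clique must share a bag in every tree decomposition; so some bag has ≥ 4 vertices and tw(G) ≥ 3. Combining the bounds, tw(G) = 3.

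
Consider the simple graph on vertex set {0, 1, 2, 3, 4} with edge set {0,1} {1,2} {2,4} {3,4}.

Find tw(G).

1

A width-1 tree decomposition is:
Bags: B1 = {3, 4}  B2 = {2, 4}  B3 = {1, 2}  B4 = {0, 1}
Tree: B1–B2, B2–B3, B3–B4
The largest bag has 2 vertices, giving width 1; this decomposition certifies tw(G) ≤ 1. Any graph with an edge has treewidth ≥ 1, and G has the edge 3–4. Therefore the treewidth is 1.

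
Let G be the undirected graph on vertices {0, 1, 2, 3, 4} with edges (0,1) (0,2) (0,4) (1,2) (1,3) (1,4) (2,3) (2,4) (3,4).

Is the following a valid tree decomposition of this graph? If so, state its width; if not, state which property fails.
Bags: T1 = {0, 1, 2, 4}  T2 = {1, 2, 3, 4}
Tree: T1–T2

Yes; width 3.

Every vertex of G appears in some bag (union = {0, 1, 2, 3, 4}); every edge is covered by a bag; and for each vertex v the set of bags containing v is connected in the bag tree. The decomposition is therefore valid. The largest bag has 4 vertices, so the width is 3.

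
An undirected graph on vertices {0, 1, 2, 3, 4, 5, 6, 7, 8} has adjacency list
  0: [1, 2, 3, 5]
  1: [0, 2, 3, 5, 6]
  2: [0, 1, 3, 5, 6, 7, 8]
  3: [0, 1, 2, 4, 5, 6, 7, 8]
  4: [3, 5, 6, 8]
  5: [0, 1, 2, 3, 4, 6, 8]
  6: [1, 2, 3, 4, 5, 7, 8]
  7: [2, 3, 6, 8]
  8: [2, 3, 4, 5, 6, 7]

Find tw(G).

4

A width-4 tree decomposition is:
Bags: B1 = {2, 3, 5, 6, 8}  B2 = {1, 2, 3, 5, 6}  B3 = {0, 1, 2, 3, 5}  B4 = {3, 4, 5, 6, 8}  B5 = {2, 3, 6, 7, 8}
Tree: B1–B2, B2–B3, B1–B4, B1–B5
Each bag holds 5 vertices, so the decomposition has width 4, which upper-bounds the treewidth. For the lower bound, the 5 vertices {2, 3, 5, 6, 8} are pairwise adjacent, and any tree decomposition puts a clique entirely inside one bag — forcing width ≥ 4. Therefore the treewidth is 4.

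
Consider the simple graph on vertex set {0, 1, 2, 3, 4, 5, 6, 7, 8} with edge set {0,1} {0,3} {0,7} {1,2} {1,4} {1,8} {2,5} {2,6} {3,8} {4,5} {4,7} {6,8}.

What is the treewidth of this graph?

A width-3 tree decomposition is:
Bags: B1 = {2, 4, 5, 6}  B2 = {1, 2, 4, 6}  B3 = {1, 4, 6, 8}  B4 = {1, 4, 7, 8}  B5 = {0, 1, 7, 8}  B6 = {0, 3, 7, 8}
Tree: B1–B2, B2–B3, B3–B4, B4–B5, B5–B6
Every bag has size at most 4, so the width is 4 − 1 = 3 and tw(G) ≤ 3. For the lower bound: the 4 vertex sets {2,5,6}, {4}, {1}, {0,3,7,8} are disjoint, each induces a connected subgraph, and every pair is joined by at least one edge of G. Contracting each set to a single vertex therefore yields K_{4} as a minor, and since treewidth is minor-monotone, tw(G) ≥ tw(K_{4}) = 3. Therefore the treewidth is 3.

3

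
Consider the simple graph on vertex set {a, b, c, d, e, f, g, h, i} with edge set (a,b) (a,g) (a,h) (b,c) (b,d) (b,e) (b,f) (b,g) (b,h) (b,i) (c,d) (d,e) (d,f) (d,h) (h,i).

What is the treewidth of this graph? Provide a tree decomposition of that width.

Treewidth 2.
One such decomposition:
Bags: B1 = {b, c, d}  B2 = {b, d, h}  B3 = {b, d, e}  B4 = {b, d, f}  B5 = {a, b, h}  B6 = {a, b, g}  B7 = {b, h, i}
Tree: B1–B2, B2–B3, B1–B4, B2–B5, B5–B6, B5–B7

The largest bag has 3 vertices, giving width 2; this decomposition certifies tw(G) ≤ 2. Conversely, {b, d, e} is a clique of size 3, and the vertices of any clique must share a bag in every tree decomposition; so some bag has ≥ 3 vertices and tw(G) ≥ 2. Combining the bounds, tw(G) = 2.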